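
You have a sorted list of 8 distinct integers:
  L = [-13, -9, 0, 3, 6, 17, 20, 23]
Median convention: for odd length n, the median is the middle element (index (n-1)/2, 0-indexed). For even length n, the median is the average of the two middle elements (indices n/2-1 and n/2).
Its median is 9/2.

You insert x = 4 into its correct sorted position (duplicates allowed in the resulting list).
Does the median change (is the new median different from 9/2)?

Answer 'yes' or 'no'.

Answer: yes

Derivation:
Old median = 9/2
Insert x = 4
New median = 4
Changed? yes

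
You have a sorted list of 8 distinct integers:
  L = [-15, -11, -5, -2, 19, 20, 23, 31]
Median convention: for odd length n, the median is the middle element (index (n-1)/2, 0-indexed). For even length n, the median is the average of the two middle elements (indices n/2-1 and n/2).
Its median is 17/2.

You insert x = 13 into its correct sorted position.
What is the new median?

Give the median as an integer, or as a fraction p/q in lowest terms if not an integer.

Answer: 13

Derivation:
Old list (sorted, length 8): [-15, -11, -5, -2, 19, 20, 23, 31]
Old median = 17/2
Insert x = 13
Old length even (8). Middle pair: indices 3,4 = -2,19.
New length odd (9). New median = single middle element.
x = 13: 4 elements are < x, 4 elements are > x.
New sorted list: [-15, -11, -5, -2, 13, 19, 20, 23, 31]
New median = 13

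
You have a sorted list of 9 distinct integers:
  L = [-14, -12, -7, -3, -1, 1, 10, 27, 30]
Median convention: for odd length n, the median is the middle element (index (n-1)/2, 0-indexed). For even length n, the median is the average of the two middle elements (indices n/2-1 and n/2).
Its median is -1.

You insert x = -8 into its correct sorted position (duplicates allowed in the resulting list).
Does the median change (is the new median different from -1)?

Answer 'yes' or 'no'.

Old median = -1
Insert x = -8
New median = -2
Changed? yes

Answer: yes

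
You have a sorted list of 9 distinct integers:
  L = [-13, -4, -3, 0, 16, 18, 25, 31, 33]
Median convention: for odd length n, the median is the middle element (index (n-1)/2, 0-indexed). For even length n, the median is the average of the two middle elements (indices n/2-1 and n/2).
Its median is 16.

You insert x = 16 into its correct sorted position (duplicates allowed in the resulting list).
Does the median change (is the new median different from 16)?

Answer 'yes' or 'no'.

Answer: no

Derivation:
Old median = 16
Insert x = 16
New median = 16
Changed? no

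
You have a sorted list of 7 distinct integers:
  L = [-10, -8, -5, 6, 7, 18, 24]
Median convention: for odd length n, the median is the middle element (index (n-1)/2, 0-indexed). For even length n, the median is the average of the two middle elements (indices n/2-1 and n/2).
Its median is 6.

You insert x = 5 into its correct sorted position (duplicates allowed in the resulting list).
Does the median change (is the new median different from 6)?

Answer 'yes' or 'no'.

Answer: yes

Derivation:
Old median = 6
Insert x = 5
New median = 11/2
Changed? yes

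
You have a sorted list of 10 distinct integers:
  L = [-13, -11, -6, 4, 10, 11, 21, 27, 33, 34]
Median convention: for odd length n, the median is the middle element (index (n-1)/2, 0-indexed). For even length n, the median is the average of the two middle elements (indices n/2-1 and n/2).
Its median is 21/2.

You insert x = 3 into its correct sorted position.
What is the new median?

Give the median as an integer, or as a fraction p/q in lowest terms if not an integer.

Old list (sorted, length 10): [-13, -11, -6, 4, 10, 11, 21, 27, 33, 34]
Old median = 21/2
Insert x = 3
Old length even (10). Middle pair: indices 4,5 = 10,11.
New length odd (11). New median = single middle element.
x = 3: 3 elements are < x, 7 elements are > x.
New sorted list: [-13, -11, -6, 3, 4, 10, 11, 21, 27, 33, 34]
New median = 10

Answer: 10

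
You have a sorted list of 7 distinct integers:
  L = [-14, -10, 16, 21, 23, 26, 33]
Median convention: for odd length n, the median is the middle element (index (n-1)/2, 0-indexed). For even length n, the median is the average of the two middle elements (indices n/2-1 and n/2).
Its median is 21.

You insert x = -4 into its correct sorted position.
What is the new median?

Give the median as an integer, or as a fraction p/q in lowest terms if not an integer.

Old list (sorted, length 7): [-14, -10, 16, 21, 23, 26, 33]
Old median = 21
Insert x = -4
Old length odd (7). Middle was index 3 = 21.
New length even (8). New median = avg of two middle elements.
x = -4: 2 elements are < x, 5 elements are > x.
New sorted list: [-14, -10, -4, 16, 21, 23, 26, 33]
New median = 37/2

Answer: 37/2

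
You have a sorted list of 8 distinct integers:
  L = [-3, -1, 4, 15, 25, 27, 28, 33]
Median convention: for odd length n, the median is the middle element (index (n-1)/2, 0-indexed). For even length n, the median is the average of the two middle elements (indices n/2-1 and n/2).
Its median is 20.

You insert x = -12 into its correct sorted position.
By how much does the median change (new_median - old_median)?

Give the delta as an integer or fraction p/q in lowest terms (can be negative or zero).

Old median = 20
After inserting x = -12: new sorted = [-12, -3, -1, 4, 15, 25, 27, 28, 33]
New median = 15
Delta = 15 - 20 = -5

Answer: -5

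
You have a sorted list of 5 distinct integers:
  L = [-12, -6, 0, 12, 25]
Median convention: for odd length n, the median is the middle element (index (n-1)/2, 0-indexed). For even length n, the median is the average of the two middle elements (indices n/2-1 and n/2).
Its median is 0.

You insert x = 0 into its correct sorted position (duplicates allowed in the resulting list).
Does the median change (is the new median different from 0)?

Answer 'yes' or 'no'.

Answer: no

Derivation:
Old median = 0
Insert x = 0
New median = 0
Changed? no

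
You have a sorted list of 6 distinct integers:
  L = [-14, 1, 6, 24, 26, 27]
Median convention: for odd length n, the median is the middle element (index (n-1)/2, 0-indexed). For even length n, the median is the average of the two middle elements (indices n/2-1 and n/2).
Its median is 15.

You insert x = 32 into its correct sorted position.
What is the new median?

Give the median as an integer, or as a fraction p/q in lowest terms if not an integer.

Old list (sorted, length 6): [-14, 1, 6, 24, 26, 27]
Old median = 15
Insert x = 32
Old length even (6). Middle pair: indices 2,3 = 6,24.
New length odd (7). New median = single middle element.
x = 32: 6 elements are < x, 0 elements are > x.
New sorted list: [-14, 1, 6, 24, 26, 27, 32]
New median = 24

Answer: 24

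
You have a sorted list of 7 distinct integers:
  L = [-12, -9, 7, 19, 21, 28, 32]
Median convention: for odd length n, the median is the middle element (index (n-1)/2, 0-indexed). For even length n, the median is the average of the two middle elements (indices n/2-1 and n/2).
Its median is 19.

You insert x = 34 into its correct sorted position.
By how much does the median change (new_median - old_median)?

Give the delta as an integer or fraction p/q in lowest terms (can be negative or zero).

Answer: 1

Derivation:
Old median = 19
After inserting x = 34: new sorted = [-12, -9, 7, 19, 21, 28, 32, 34]
New median = 20
Delta = 20 - 19 = 1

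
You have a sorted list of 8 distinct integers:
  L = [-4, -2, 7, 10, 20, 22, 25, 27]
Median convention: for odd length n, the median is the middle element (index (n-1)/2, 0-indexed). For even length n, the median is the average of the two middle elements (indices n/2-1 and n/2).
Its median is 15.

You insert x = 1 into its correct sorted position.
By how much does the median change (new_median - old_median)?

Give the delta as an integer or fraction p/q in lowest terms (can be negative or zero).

Old median = 15
After inserting x = 1: new sorted = [-4, -2, 1, 7, 10, 20, 22, 25, 27]
New median = 10
Delta = 10 - 15 = -5

Answer: -5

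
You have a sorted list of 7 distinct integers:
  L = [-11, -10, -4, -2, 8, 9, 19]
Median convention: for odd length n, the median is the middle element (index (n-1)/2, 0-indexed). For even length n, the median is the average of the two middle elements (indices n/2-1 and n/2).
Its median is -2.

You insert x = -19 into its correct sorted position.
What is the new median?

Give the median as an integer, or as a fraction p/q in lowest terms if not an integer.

Old list (sorted, length 7): [-11, -10, -4, -2, 8, 9, 19]
Old median = -2
Insert x = -19
Old length odd (7). Middle was index 3 = -2.
New length even (8). New median = avg of two middle elements.
x = -19: 0 elements are < x, 7 elements are > x.
New sorted list: [-19, -11, -10, -4, -2, 8, 9, 19]
New median = -3

Answer: -3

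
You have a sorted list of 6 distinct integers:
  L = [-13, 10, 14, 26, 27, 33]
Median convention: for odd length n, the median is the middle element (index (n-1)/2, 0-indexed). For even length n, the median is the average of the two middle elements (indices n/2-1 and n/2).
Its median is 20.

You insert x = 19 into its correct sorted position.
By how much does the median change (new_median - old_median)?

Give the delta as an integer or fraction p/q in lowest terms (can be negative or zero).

Old median = 20
After inserting x = 19: new sorted = [-13, 10, 14, 19, 26, 27, 33]
New median = 19
Delta = 19 - 20 = -1

Answer: -1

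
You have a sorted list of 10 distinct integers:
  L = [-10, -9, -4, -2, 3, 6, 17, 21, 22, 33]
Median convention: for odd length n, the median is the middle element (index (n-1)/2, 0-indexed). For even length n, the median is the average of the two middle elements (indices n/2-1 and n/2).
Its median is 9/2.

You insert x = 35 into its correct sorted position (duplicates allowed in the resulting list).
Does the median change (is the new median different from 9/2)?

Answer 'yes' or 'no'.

Old median = 9/2
Insert x = 35
New median = 6
Changed? yes

Answer: yes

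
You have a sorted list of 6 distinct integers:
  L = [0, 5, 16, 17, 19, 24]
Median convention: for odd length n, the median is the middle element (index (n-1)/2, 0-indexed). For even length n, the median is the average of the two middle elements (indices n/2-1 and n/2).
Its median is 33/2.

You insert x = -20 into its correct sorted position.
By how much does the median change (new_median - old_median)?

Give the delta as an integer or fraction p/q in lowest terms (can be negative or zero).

Old median = 33/2
After inserting x = -20: new sorted = [-20, 0, 5, 16, 17, 19, 24]
New median = 16
Delta = 16 - 33/2 = -1/2

Answer: -1/2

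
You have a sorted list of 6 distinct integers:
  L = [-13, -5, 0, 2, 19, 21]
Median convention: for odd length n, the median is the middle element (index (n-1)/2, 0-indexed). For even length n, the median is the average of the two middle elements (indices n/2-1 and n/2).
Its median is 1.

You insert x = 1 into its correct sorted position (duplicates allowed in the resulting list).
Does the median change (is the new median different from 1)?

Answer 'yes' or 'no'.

Answer: no

Derivation:
Old median = 1
Insert x = 1
New median = 1
Changed? no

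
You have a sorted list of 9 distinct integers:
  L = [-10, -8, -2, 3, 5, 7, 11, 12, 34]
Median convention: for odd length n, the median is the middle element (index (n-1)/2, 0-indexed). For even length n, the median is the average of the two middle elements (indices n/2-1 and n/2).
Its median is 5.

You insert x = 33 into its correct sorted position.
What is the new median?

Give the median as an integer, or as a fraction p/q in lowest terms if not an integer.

Answer: 6

Derivation:
Old list (sorted, length 9): [-10, -8, -2, 3, 5, 7, 11, 12, 34]
Old median = 5
Insert x = 33
Old length odd (9). Middle was index 4 = 5.
New length even (10). New median = avg of two middle elements.
x = 33: 8 elements are < x, 1 elements are > x.
New sorted list: [-10, -8, -2, 3, 5, 7, 11, 12, 33, 34]
New median = 6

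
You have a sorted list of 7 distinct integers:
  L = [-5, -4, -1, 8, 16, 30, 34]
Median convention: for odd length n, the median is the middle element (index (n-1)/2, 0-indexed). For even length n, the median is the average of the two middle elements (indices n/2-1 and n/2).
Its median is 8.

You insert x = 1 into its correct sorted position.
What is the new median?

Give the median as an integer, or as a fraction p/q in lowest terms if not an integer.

Answer: 9/2

Derivation:
Old list (sorted, length 7): [-5, -4, -1, 8, 16, 30, 34]
Old median = 8
Insert x = 1
Old length odd (7). Middle was index 3 = 8.
New length even (8). New median = avg of two middle elements.
x = 1: 3 elements are < x, 4 elements are > x.
New sorted list: [-5, -4, -1, 1, 8, 16, 30, 34]
New median = 9/2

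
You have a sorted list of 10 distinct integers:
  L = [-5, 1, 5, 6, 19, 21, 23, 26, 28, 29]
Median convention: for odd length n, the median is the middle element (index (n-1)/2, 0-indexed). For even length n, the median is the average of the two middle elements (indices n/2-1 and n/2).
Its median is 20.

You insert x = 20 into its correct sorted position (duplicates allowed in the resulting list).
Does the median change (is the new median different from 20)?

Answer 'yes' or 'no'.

Old median = 20
Insert x = 20
New median = 20
Changed? no

Answer: no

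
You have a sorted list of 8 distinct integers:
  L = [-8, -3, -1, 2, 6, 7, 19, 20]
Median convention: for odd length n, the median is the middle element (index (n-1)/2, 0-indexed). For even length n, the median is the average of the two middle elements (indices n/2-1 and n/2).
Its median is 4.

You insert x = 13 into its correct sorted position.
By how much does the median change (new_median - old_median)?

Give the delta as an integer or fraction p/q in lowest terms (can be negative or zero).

Answer: 2

Derivation:
Old median = 4
After inserting x = 13: new sorted = [-8, -3, -1, 2, 6, 7, 13, 19, 20]
New median = 6
Delta = 6 - 4 = 2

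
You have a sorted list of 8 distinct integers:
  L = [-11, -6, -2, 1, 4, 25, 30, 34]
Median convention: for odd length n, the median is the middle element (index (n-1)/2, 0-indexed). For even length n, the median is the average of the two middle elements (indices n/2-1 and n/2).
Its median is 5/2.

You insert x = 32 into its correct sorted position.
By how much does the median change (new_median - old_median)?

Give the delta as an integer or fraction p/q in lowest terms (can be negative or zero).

Answer: 3/2

Derivation:
Old median = 5/2
After inserting x = 32: new sorted = [-11, -6, -2, 1, 4, 25, 30, 32, 34]
New median = 4
Delta = 4 - 5/2 = 3/2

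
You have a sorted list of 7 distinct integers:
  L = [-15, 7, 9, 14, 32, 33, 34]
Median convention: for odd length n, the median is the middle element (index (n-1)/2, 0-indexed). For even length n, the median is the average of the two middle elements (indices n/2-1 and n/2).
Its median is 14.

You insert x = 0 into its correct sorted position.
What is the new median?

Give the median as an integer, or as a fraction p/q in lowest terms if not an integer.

Answer: 23/2

Derivation:
Old list (sorted, length 7): [-15, 7, 9, 14, 32, 33, 34]
Old median = 14
Insert x = 0
Old length odd (7). Middle was index 3 = 14.
New length even (8). New median = avg of two middle elements.
x = 0: 1 elements are < x, 6 elements are > x.
New sorted list: [-15, 0, 7, 9, 14, 32, 33, 34]
New median = 23/2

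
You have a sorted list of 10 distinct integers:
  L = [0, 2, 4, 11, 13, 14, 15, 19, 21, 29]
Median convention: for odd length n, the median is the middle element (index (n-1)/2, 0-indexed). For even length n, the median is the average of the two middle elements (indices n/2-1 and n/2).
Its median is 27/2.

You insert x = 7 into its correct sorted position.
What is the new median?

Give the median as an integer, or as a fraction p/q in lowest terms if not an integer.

Old list (sorted, length 10): [0, 2, 4, 11, 13, 14, 15, 19, 21, 29]
Old median = 27/2
Insert x = 7
Old length even (10). Middle pair: indices 4,5 = 13,14.
New length odd (11). New median = single middle element.
x = 7: 3 elements are < x, 7 elements are > x.
New sorted list: [0, 2, 4, 7, 11, 13, 14, 15, 19, 21, 29]
New median = 13

Answer: 13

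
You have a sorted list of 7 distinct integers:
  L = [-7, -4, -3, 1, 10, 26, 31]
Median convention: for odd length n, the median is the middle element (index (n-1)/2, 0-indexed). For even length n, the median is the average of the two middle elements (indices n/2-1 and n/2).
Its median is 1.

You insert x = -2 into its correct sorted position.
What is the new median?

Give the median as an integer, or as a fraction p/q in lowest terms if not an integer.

Answer: -1/2

Derivation:
Old list (sorted, length 7): [-7, -4, -3, 1, 10, 26, 31]
Old median = 1
Insert x = -2
Old length odd (7). Middle was index 3 = 1.
New length even (8). New median = avg of two middle elements.
x = -2: 3 elements are < x, 4 elements are > x.
New sorted list: [-7, -4, -3, -2, 1, 10, 26, 31]
New median = -1/2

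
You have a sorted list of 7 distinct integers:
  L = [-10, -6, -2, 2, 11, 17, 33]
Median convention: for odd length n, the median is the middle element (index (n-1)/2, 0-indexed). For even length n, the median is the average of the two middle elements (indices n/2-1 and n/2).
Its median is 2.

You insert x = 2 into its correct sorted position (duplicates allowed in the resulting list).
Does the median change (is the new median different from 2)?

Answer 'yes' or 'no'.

Old median = 2
Insert x = 2
New median = 2
Changed? no

Answer: no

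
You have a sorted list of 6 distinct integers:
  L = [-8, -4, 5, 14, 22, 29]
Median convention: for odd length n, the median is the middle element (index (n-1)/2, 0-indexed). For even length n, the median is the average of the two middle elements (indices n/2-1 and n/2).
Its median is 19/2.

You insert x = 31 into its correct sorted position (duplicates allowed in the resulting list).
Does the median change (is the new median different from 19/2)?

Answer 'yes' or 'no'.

Answer: yes

Derivation:
Old median = 19/2
Insert x = 31
New median = 14
Changed? yes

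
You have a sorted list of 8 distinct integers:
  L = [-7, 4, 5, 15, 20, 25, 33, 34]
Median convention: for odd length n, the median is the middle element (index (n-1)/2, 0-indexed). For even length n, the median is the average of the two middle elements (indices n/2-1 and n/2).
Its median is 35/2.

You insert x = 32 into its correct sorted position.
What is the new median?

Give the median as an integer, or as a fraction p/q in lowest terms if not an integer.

Old list (sorted, length 8): [-7, 4, 5, 15, 20, 25, 33, 34]
Old median = 35/2
Insert x = 32
Old length even (8). Middle pair: indices 3,4 = 15,20.
New length odd (9). New median = single middle element.
x = 32: 6 elements are < x, 2 elements are > x.
New sorted list: [-7, 4, 5, 15, 20, 25, 32, 33, 34]
New median = 20

Answer: 20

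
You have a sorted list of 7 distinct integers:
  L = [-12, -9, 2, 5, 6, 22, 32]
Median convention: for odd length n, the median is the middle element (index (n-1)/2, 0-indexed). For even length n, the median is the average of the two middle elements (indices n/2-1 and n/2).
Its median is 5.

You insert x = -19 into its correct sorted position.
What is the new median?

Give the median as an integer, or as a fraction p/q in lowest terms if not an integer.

Old list (sorted, length 7): [-12, -9, 2, 5, 6, 22, 32]
Old median = 5
Insert x = -19
Old length odd (7). Middle was index 3 = 5.
New length even (8). New median = avg of two middle elements.
x = -19: 0 elements are < x, 7 elements are > x.
New sorted list: [-19, -12, -9, 2, 5, 6, 22, 32]
New median = 7/2

Answer: 7/2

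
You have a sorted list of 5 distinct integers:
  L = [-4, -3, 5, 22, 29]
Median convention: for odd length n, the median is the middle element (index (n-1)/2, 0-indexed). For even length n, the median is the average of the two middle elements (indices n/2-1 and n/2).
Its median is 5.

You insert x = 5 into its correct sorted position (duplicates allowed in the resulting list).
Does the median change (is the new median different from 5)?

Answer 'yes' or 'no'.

Old median = 5
Insert x = 5
New median = 5
Changed? no

Answer: no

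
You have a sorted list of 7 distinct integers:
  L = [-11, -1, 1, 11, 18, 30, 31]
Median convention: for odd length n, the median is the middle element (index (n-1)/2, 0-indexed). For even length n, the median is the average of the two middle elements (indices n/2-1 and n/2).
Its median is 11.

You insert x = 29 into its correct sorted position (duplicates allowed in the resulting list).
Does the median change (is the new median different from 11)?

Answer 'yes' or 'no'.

Answer: yes

Derivation:
Old median = 11
Insert x = 29
New median = 29/2
Changed? yes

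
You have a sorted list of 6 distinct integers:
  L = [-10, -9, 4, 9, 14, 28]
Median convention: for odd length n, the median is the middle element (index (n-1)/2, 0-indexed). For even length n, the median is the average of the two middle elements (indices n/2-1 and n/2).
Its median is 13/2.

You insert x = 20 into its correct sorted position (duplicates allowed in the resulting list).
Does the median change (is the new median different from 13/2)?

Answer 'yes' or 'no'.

Old median = 13/2
Insert x = 20
New median = 9
Changed? yes

Answer: yes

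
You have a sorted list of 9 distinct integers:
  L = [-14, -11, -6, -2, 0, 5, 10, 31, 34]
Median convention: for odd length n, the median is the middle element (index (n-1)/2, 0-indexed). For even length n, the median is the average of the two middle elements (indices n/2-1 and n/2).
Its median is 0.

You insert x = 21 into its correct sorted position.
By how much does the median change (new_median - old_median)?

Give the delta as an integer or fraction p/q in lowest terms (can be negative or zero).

Answer: 5/2

Derivation:
Old median = 0
After inserting x = 21: new sorted = [-14, -11, -6, -2, 0, 5, 10, 21, 31, 34]
New median = 5/2
Delta = 5/2 - 0 = 5/2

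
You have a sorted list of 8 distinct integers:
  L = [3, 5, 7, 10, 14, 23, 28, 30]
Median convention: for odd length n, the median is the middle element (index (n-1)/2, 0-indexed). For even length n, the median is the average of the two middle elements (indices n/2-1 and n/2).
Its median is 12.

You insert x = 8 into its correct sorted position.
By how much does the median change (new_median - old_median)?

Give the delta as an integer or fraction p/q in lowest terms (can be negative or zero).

Answer: -2

Derivation:
Old median = 12
After inserting x = 8: new sorted = [3, 5, 7, 8, 10, 14, 23, 28, 30]
New median = 10
Delta = 10 - 12 = -2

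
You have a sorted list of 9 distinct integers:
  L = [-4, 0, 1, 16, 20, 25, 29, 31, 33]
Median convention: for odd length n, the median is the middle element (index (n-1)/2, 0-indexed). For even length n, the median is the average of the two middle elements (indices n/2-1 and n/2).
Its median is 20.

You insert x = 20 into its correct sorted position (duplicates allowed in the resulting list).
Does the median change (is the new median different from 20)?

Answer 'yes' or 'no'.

Old median = 20
Insert x = 20
New median = 20
Changed? no

Answer: no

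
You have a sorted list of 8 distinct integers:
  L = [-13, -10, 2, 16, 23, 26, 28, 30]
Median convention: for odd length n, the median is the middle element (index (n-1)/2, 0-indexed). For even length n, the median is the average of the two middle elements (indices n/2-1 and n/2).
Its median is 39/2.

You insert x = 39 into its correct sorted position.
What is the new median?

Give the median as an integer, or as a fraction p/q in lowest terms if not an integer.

Answer: 23

Derivation:
Old list (sorted, length 8): [-13, -10, 2, 16, 23, 26, 28, 30]
Old median = 39/2
Insert x = 39
Old length even (8). Middle pair: indices 3,4 = 16,23.
New length odd (9). New median = single middle element.
x = 39: 8 elements are < x, 0 elements are > x.
New sorted list: [-13, -10, 2, 16, 23, 26, 28, 30, 39]
New median = 23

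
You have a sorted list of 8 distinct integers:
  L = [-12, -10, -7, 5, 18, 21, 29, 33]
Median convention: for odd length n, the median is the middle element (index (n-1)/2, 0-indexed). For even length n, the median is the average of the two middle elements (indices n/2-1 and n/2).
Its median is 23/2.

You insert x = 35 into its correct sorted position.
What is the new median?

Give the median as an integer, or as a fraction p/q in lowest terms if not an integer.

Old list (sorted, length 8): [-12, -10, -7, 5, 18, 21, 29, 33]
Old median = 23/2
Insert x = 35
Old length even (8). Middle pair: indices 3,4 = 5,18.
New length odd (9). New median = single middle element.
x = 35: 8 elements are < x, 0 elements are > x.
New sorted list: [-12, -10, -7, 5, 18, 21, 29, 33, 35]
New median = 18

Answer: 18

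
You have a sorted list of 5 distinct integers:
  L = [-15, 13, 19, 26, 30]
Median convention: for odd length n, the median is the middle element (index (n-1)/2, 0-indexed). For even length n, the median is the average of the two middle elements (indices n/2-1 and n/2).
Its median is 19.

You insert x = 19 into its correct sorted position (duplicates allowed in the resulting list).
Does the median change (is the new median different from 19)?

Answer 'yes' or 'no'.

Old median = 19
Insert x = 19
New median = 19
Changed? no

Answer: no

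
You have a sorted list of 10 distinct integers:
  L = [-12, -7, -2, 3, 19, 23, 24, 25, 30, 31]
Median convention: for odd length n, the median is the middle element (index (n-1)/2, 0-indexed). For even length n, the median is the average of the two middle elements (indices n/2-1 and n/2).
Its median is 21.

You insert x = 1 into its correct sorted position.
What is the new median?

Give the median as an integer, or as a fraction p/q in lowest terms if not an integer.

Answer: 19

Derivation:
Old list (sorted, length 10): [-12, -7, -2, 3, 19, 23, 24, 25, 30, 31]
Old median = 21
Insert x = 1
Old length even (10). Middle pair: indices 4,5 = 19,23.
New length odd (11). New median = single middle element.
x = 1: 3 elements are < x, 7 elements are > x.
New sorted list: [-12, -7, -2, 1, 3, 19, 23, 24, 25, 30, 31]
New median = 19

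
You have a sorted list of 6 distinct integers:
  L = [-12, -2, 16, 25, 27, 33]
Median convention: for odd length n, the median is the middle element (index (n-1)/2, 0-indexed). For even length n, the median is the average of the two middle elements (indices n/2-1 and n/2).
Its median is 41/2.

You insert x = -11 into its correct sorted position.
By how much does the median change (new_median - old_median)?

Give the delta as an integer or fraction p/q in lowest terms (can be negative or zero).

Answer: -9/2

Derivation:
Old median = 41/2
After inserting x = -11: new sorted = [-12, -11, -2, 16, 25, 27, 33]
New median = 16
Delta = 16 - 41/2 = -9/2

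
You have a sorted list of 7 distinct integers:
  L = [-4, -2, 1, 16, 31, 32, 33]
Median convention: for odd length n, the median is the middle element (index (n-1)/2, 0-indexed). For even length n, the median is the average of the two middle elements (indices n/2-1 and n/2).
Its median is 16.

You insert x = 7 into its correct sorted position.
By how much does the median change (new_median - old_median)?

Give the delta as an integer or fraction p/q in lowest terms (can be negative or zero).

Old median = 16
After inserting x = 7: new sorted = [-4, -2, 1, 7, 16, 31, 32, 33]
New median = 23/2
Delta = 23/2 - 16 = -9/2

Answer: -9/2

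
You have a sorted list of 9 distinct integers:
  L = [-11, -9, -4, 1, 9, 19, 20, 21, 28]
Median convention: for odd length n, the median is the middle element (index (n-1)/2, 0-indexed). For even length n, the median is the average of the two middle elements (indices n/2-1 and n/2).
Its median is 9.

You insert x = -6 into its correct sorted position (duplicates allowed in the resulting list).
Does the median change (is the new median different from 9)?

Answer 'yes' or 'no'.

Answer: yes

Derivation:
Old median = 9
Insert x = -6
New median = 5
Changed? yes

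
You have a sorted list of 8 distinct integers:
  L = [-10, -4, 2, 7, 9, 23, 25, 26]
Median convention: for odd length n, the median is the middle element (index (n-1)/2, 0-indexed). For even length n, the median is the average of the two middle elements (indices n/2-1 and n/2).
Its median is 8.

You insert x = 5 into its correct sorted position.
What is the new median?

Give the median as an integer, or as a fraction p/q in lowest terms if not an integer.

Old list (sorted, length 8): [-10, -4, 2, 7, 9, 23, 25, 26]
Old median = 8
Insert x = 5
Old length even (8). Middle pair: indices 3,4 = 7,9.
New length odd (9). New median = single middle element.
x = 5: 3 elements are < x, 5 elements are > x.
New sorted list: [-10, -4, 2, 5, 7, 9, 23, 25, 26]
New median = 7

Answer: 7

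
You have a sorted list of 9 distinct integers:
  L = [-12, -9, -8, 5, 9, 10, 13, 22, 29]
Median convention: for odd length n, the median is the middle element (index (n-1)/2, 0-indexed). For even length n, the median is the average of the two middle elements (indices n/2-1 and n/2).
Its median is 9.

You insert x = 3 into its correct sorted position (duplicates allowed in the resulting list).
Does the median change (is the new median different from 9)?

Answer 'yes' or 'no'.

Answer: yes

Derivation:
Old median = 9
Insert x = 3
New median = 7
Changed? yes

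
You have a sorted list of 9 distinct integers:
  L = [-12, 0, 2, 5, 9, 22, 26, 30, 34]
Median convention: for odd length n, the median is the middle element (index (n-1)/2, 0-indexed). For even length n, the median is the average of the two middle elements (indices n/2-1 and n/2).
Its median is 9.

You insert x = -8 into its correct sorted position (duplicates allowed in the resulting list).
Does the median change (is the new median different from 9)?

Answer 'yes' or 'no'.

Old median = 9
Insert x = -8
New median = 7
Changed? yes

Answer: yes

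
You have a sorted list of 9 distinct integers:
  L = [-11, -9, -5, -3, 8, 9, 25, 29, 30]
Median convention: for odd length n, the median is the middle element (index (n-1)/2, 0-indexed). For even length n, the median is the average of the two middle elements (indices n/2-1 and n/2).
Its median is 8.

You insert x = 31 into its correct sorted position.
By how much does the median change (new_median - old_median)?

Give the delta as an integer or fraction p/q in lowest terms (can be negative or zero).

Old median = 8
After inserting x = 31: new sorted = [-11, -9, -5, -3, 8, 9, 25, 29, 30, 31]
New median = 17/2
Delta = 17/2 - 8 = 1/2

Answer: 1/2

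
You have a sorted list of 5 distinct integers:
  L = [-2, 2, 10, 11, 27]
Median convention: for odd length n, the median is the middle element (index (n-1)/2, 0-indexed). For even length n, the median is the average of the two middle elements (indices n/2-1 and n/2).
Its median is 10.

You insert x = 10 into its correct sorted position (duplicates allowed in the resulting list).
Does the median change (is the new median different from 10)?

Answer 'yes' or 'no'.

Old median = 10
Insert x = 10
New median = 10
Changed? no

Answer: no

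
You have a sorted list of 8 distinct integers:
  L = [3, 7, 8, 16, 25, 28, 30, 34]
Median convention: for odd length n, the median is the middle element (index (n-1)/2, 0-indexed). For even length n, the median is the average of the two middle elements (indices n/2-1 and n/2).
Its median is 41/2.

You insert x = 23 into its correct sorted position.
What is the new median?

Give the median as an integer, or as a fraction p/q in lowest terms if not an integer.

Old list (sorted, length 8): [3, 7, 8, 16, 25, 28, 30, 34]
Old median = 41/2
Insert x = 23
Old length even (8). Middle pair: indices 3,4 = 16,25.
New length odd (9). New median = single middle element.
x = 23: 4 elements are < x, 4 elements are > x.
New sorted list: [3, 7, 8, 16, 23, 25, 28, 30, 34]
New median = 23

Answer: 23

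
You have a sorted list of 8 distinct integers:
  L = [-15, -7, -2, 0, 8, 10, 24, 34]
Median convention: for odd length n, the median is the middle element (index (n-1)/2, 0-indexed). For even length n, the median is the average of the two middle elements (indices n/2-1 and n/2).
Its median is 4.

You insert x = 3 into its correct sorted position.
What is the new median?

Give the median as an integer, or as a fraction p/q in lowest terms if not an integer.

Answer: 3

Derivation:
Old list (sorted, length 8): [-15, -7, -2, 0, 8, 10, 24, 34]
Old median = 4
Insert x = 3
Old length even (8). Middle pair: indices 3,4 = 0,8.
New length odd (9). New median = single middle element.
x = 3: 4 elements are < x, 4 elements are > x.
New sorted list: [-15, -7, -2, 0, 3, 8, 10, 24, 34]
New median = 3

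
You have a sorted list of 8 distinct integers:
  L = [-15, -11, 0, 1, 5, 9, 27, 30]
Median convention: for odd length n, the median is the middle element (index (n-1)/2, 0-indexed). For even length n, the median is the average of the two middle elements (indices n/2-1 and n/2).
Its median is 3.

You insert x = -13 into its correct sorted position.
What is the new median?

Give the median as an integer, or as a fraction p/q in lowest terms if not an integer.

Old list (sorted, length 8): [-15, -11, 0, 1, 5, 9, 27, 30]
Old median = 3
Insert x = -13
Old length even (8). Middle pair: indices 3,4 = 1,5.
New length odd (9). New median = single middle element.
x = -13: 1 elements are < x, 7 elements are > x.
New sorted list: [-15, -13, -11, 0, 1, 5, 9, 27, 30]
New median = 1

Answer: 1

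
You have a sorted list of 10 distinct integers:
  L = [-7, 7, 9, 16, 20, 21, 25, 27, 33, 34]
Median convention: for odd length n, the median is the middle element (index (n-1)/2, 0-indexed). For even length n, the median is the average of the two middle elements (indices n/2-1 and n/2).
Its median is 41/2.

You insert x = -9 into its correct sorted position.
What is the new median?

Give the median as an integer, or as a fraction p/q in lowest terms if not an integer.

Old list (sorted, length 10): [-7, 7, 9, 16, 20, 21, 25, 27, 33, 34]
Old median = 41/2
Insert x = -9
Old length even (10). Middle pair: indices 4,5 = 20,21.
New length odd (11). New median = single middle element.
x = -9: 0 elements are < x, 10 elements are > x.
New sorted list: [-9, -7, 7, 9, 16, 20, 21, 25, 27, 33, 34]
New median = 20

Answer: 20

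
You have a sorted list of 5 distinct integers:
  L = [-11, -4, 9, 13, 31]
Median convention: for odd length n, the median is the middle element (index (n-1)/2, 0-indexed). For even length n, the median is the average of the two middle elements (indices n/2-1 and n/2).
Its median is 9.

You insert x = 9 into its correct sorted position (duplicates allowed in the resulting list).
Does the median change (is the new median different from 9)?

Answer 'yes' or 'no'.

Old median = 9
Insert x = 9
New median = 9
Changed? no

Answer: no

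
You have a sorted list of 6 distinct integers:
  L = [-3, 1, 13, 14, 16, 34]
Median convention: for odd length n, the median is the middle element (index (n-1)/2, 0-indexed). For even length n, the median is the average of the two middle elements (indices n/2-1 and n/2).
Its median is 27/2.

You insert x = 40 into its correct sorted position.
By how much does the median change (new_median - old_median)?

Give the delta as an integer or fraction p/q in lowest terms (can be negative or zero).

Answer: 1/2

Derivation:
Old median = 27/2
After inserting x = 40: new sorted = [-3, 1, 13, 14, 16, 34, 40]
New median = 14
Delta = 14 - 27/2 = 1/2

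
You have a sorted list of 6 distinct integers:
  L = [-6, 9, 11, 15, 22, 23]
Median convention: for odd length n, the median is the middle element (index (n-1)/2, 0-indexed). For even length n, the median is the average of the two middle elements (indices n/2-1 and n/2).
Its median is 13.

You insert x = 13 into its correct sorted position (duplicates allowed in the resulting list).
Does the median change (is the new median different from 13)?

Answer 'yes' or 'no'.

Old median = 13
Insert x = 13
New median = 13
Changed? no

Answer: no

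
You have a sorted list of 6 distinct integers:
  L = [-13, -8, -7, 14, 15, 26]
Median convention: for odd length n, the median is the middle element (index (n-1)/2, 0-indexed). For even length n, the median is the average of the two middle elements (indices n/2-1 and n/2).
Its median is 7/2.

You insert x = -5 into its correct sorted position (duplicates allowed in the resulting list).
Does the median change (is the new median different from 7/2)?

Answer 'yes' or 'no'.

Answer: yes

Derivation:
Old median = 7/2
Insert x = -5
New median = -5
Changed? yes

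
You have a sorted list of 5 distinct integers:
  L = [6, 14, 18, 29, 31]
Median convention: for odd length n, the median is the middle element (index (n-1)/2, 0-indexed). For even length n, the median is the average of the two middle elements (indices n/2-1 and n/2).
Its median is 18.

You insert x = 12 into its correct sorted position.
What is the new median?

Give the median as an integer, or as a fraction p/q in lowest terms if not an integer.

Answer: 16

Derivation:
Old list (sorted, length 5): [6, 14, 18, 29, 31]
Old median = 18
Insert x = 12
Old length odd (5). Middle was index 2 = 18.
New length even (6). New median = avg of two middle elements.
x = 12: 1 elements are < x, 4 elements are > x.
New sorted list: [6, 12, 14, 18, 29, 31]
New median = 16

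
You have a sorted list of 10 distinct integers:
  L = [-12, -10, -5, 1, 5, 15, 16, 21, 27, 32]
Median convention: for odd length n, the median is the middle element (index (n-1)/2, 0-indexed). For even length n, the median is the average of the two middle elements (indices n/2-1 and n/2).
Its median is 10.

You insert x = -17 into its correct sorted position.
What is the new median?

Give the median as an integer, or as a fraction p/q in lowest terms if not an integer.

Old list (sorted, length 10): [-12, -10, -5, 1, 5, 15, 16, 21, 27, 32]
Old median = 10
Insert x = -17
Old length even (10). Middle pair: indices 4,5 = 5,15.
New length odd (11). New median = single middle element.
x = -17: 0 elements are < x, 10 elements are > x.
New sorted list: [-17, -12, -10, -5, 1, 5, 15, 16, 21, 27, 32]
New median = 5

Answer: 5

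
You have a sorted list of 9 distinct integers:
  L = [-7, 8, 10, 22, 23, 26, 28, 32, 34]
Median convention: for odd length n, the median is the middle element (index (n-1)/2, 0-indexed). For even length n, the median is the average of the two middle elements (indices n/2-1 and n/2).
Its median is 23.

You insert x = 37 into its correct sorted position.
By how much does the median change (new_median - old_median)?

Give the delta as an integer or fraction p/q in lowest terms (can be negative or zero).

Answer: 3/2

Derivation:
Old median = 23
After inserting x = 37: new sorted = [-7, 8, 10, 22, 23, 26, 28, 32, 34, 37]
New median = 49/2
Delta = 49/2 - 23 = 3/2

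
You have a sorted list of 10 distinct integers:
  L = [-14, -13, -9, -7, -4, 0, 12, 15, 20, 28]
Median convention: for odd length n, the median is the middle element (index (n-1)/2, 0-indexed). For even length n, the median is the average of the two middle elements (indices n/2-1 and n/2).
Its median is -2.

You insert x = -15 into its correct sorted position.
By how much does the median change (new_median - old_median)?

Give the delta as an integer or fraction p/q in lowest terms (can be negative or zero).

Answer: -2

Derivation:
Old median = -2
After inserting x = -15: new sorted = [-15, -14, -13, -9, -7, -4, 0, 12, 15, 20, 28]
New median = -4
Delta = -4 - -2 = -2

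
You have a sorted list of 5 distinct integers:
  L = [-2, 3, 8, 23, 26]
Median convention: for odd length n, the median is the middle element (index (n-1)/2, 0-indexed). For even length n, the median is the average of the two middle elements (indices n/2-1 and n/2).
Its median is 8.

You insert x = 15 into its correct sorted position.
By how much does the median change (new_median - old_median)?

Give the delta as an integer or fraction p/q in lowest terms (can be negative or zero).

Answer: 7/2

Derivation:
Old median = 8
After inserting x = 15: new sorted = [-2, 3, 8, 15, 23, 26]
New median = 23/2
Delta = 23/2 - 8 = 7/2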